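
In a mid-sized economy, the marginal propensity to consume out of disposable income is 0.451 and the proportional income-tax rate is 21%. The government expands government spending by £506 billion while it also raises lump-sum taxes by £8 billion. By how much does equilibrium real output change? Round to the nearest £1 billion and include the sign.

+£780 billion

Expenditure multiplier = 1/(1 − c(1−t)) = 1/(1 − 0.451×0.79) = 1/0.64371 ≈ 1.553.
ΔG contributes k·ΔG = (+£506 billion) / 0.64371 ≈ +£786.1 billion.
ΔT of +£8 billion changes first-round spending by −c·ΔT = −£3.608 billion, contributing k·(−c·ΔT) = (−£3.608 billion) / 0.64371 ≈ −£5.6 billion.
Net ΔY = k(ΔG − c·ΔT) = (+£502.392 billion) / 0.64371 ≈ +£780 billion.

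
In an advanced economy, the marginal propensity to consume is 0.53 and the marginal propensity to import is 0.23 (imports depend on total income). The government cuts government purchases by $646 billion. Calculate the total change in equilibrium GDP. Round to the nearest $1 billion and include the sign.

Spending multiplier = 1/(1 − c + m) = 1/(1 − 0.53 + 0.23) = 1/0.7 ≈ 1.429.
ΔY = k × ΔG = (−$646 billion) / 0.7 ≈ −$923 billion.

−$923 billion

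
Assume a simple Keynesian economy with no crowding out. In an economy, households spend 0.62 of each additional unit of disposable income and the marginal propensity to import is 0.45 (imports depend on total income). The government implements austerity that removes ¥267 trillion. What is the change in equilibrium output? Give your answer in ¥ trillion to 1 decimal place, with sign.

−¥321.7 trillion

Spending multiplier = 1/(1 − c + m) = 1/(1 − 0.62 + 0.45) = 1/0.83 ≈ 1.205.
ΔY = k × ΔG = (−¥267 trillion) / 0.83 ≈ −¥321.7 trillion.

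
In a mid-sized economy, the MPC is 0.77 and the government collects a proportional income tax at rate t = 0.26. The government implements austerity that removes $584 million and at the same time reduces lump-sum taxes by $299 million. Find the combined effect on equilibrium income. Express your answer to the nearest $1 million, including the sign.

−$822 million

Expenditure multiplier = 1/(1 − c(1−t)) = 1/(1 − 0.77×0.74) = 1/0.4302 ≈ 2.325.
ΔG contributes k·ΔG = (−$584 million) / 0.4302 ≈ −$1,357.5 million.
ΔT of −$299 million changes first-round spending by −c·ΔT = +$230.23 million, contributing k·(−c·ΔT) = (+$230.23 million) / 0.4302 ≈ +$535.2 million.
Net ΔY = k(ΔG − c·ΔT) = (−$353.77 million) / 0.4302 ≈ −$822 million.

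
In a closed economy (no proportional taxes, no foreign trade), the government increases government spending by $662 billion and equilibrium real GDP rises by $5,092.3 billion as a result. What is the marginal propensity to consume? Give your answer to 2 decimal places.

Implied spending multiplier k = ΔY/ΔG = 5,092.3/662 ≈ 7.6923.
Since k = 1/(1 − MPC), MPC = 1 − 1/k = 1 − ΔG/ΔY = 1 − 662/5,092.3 ≈ 0.87.

0.87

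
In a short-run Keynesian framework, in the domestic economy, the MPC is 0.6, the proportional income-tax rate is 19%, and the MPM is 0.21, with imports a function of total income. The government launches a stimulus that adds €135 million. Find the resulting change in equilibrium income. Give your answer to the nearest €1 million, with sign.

Expenditure multiplier = 1/(1 − c(1−t) + m) = 1/(1 − 0.6×0.81 + 0.21) = 1/0.724 ≈ 1.381.
ΔY = k × ΔG = (+€135 million) / 0.724 ≈ +€186 million.

+€186 million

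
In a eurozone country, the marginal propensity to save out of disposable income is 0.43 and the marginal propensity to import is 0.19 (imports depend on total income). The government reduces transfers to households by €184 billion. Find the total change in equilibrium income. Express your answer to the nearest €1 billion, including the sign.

MPC = 1 − MPS = 1 − 0.43 = 0.57.
The transfer change shifts disposable income by −€184 billion, so first-round consumption changes by c·ΔTR = 0.57 × (−€184 billion) = −€104.88 billion.
Expenditure multiplier = 1/(1 − c + m) = 1/(1 − 0.57 + 0.19) = 1/0.62 ≈ 1.613.
The transfer multiplier is c × k ≈ 0.919, so ΔY = k × (c·ΔTR) = (−€104.88 billion) / 0.62 ≈ −€169 billion.

−€169 billion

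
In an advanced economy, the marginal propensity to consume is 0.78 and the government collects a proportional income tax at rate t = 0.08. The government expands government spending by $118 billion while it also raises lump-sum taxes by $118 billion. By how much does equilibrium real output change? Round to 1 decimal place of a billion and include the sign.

+$91.9 billion

Expenditure multiplier = 1/(1 − c(1−t)) = 1/(1 − 0.78×0.92) = 1/0.2824 ≈ 3.541.
ΔG contributes k·ΔG = (+$118 billion) / 0.2824 ≈ +$417.8 billion.
ΔT of +$118 billion changes first-round spending by −c·ΔT = −$92.04 billion, contributing k·(−c·ΔT) = (−$92.04 billion) / 0.2824 ≈ −$325.9 billion.
Net ΔY = k(ΔG − c·ΔT) = (+$25.96 billion) / 0.2824 ≈ +$91.9 billion.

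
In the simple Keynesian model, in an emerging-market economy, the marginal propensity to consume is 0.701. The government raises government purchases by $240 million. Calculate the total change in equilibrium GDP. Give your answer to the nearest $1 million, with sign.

Expenditure multiplier = 1/(1 − MPC) = 1/(1 − 0.701) = 1/0.299 ≈ 3.344.
ΔY = k × ΔG = (+$240 million) / 0.299 ≈ +$803 million.

+$803 million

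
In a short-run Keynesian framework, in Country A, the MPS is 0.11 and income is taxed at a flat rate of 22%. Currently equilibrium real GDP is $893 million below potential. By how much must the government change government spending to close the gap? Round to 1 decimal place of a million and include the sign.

+$273.1 million

MPC = 1 − MPS = 1 − 0.11 = 0.89.
Spending multiplier = 1/(1 − c(1−t)) = 1/(1 − 0.89×0.78) = 1/0.3058 ≈ 3.27.
Need ΔY = +$893 million, so ΔG = ΔY/k = (+$893 million) × 0.3058 ≈ +$273.1 million.
The government should increase government spending by $273.1 million.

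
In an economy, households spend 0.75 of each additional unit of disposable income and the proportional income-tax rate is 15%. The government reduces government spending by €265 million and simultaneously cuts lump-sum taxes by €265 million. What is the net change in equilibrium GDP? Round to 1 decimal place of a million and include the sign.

−€182.8 million

Expenditure multiplier = 1/(1 − c(1−t)) = 1/(1 − 0.75×0.85) = 1/0.3625 ≈ 2.759.
ΔG contributes k·ΔG = (−€265 million) / 0.3625 ≈ −€731 million.
ΔT of −€265 million changes first-round spending by −c·ΔT = +€198.75 million, contributing k·(−c·ΔT) = (+€198.75 million) / 0.3625 ≈ +€548.3 million.
Net ΔY = k(ΔG − c·ΔT) = (−€66.25 million) / 0.3625 ≈ −€182.8 million.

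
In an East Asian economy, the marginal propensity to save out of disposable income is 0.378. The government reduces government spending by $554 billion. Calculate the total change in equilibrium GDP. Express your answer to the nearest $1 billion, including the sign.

MPC = 1 − MPS = 1 − 0.378 = 0.622.
Spending multiplier = 1/(1 − MPC) = 1/(1 − 0.622) = 1/0.378 ≈ 2.646.
ΔY = k × ΔG = (−$554 billion) / 0.378 ≈ −$1,466 billion.

−$1,466 billion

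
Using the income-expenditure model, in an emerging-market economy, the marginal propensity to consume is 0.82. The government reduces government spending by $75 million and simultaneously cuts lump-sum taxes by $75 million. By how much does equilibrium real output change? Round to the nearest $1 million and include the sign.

−$75 million

Expenditure multiplier = 1/(1 − MPC) = 1/(1 − 0.82) = 1/0.18 ≈ 5.556.
ΔG contributes k·ΔG = (−$75 million) / 0.18 ≈ −$416.7 million.
ΔT of −$75 million changes first-round spending by −c·ΔT = +$61.5 million, contributing k·(−c·ΔT) = (+$61.5 million) / 0.18 ≈ +$341.7 million.
With ΔG = ΔT and no other leakages, the balanced-budget multiplier is 1, so ΔY = ΔG = −$75 million.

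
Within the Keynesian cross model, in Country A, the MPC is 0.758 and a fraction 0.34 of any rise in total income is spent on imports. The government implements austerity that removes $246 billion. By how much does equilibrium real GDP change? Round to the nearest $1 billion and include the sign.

−$423 billion

Government-spending multiplier = 1/(1 − c + m) = 1/(1 − 0.758 + 0.34) = 1/0.582 ≈ 1.718.
ΔY = k × ΔG = (−$246 billion) / 0.582 ≈ −$423 billion.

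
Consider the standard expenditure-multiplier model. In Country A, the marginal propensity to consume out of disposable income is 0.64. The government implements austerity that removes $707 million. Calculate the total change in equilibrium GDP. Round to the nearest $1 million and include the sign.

−$1,964 million

Expenditure multiplier = 1/(1 − MPC) = 1/(1 − 0.64) = 1/0.36 ≈ 2.778.
ΔY = k × ΔG = (−$707 million) / 0.36 ≈ −$1,964 million.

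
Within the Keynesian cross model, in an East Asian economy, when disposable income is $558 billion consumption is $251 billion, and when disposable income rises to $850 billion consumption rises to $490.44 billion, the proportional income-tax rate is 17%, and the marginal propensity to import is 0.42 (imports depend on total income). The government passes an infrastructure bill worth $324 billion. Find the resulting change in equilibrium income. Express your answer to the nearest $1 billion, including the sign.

MPC = ΔC/ΔYd = (490.44 − 251)/(850 − 558) = 239.44/292 = 0.82.
Government-spending multiplier = 1/(1 − c(1−t) + m) = 1/(1 − 0.82×0.83 + 0.42) = 1/0.7394 ≈ 1.352.
ΔY = k × ΔG = (+$324 billion) / 0.7394 ≈ +$438 billion.

+$438 billion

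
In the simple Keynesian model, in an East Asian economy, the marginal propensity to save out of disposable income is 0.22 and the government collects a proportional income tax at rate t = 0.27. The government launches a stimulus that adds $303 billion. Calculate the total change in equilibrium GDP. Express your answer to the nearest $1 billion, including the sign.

MPC = 1 − MPS = 1 − 0.22 = 0.78.
Expenditure multiplier = 1/(1 − c(1−t)) = 1/(1 − 0.78×0.73) = 1/0.4306 ≈ 2.322.
ΔY = k × ΔG = (+$303 billion) / 0.4306 ≈ +$704 billion.

+$704 billion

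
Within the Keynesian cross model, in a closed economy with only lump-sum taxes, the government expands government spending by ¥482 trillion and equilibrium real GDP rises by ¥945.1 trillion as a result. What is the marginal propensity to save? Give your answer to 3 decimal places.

Implied spending multiplier k = ΔY/ΔG = 945.1/482 ≈ 1.9608.
Since k = 1/(1 − MPC), MPC = 1 − 1/k = 1 − ΔG/ΔY = 1 − 482/945.1 ≈ 0.490.
MPS = 1 − MPC = 0.510.

0.510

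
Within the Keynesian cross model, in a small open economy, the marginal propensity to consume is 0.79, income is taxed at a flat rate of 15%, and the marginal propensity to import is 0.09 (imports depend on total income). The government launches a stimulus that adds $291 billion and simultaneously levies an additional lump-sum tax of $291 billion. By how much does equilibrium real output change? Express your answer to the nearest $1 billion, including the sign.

Expenditure multiplier = 1/(1 − c(1−t) + m) = 1/(1 − 0.79×0.85 + 0.09) = 1/0.4185 ≈ 2.389.
ΔG contributes k·ΔG = (+$291 billion) / 0.4185 ≈ +$695.3 billion.
ΔT of +$291 billion changes first-round spending by −c·ΔT = −$229.89 billion, contributing k·(−c·ΔT) = (−$229.89 billion) / 0.4185 ≈ −$549.3 billion.
Net ΔY = k(ΔG − c·ΔT) = (+$61.11 billion) / 0.4185 ≈ +$146 billion.

+$146 billion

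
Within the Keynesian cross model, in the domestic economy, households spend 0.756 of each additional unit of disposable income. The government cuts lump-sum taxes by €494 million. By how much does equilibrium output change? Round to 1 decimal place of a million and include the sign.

+€1,530.6 million

A lump-sum tax change of −€494 million shifts disposable income by +€494 million; first-round consumption changes by −c × ΔT = −0.756 × (−€494 million) = +€373.464 million.
Expenditure multiplier = 1/(1 − MPC) = 1/(1 − 0.756) = 1/0.244 ≈ 4.098.
The tax multiplier is −c × k ≈ −3.098, so ΔY = k × (−c·ΔT) = (+€373.464 million) / 0.244 ≈ +€1,530.6 million.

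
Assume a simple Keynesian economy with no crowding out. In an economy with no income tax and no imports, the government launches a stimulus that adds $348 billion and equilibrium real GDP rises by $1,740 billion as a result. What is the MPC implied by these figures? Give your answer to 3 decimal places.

Implied spending multiplier k = ΔY/ΔG = 1,740/348 = 5.
Since k = 1/(1 − MPC), MPC = 1 − 1/k = 1 − ΔG/ΔY = 1 − 348/1,740 = 0.800.

0.800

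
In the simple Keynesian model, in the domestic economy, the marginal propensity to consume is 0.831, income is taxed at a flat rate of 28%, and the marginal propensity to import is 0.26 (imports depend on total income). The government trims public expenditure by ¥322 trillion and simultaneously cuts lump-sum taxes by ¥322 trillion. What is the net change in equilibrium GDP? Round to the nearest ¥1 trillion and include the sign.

−¥82 trillion

Expenditure multiplier = 1/(1 − c(1−t) + m) = 1/(1 − 0.831×0.72 + 0.26) = 1/0.66168 ≈ 1.511.
ΔG contributes k·ΔG = (−¥322 trillion) / 0.66168 ≈ −¥486.6 trillion.
ΔT of −¥322 trillion changes first-round spending by −c·ΔT = +¥267.582 trillion, contributing k·(−c·ΔT) = (+¥267.582 trillion) / 0.66168 ≈ +¥404.4 trillion.
Net ΔY = k(ΔG − c·ΔT) = (−¥54.418 trillion) / 0.66168 ≈ −¥82 trillion.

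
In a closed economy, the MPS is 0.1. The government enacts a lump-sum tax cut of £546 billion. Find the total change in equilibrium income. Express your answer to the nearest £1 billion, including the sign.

MPC = 1 − MPS = 1 − 0.1 = 0.9.
A lump-sum tax change of −£546 billion shifts disposable income by +£546 billion; first-round consumption changes by −c × ΔT = −0.9 × (−£546 billion) = +£491.4 billion.
Expenditure multiplier = 1/(1 − MPC) = 1/(1 − 0.9) = 1/0.1 = 10.
The tax multiplier is −c × k = −9, so ΔY = k × (−c·ΔT) = (+£491.4 billion) / 0.1 = +£4,914 billion.

+£4,914 billion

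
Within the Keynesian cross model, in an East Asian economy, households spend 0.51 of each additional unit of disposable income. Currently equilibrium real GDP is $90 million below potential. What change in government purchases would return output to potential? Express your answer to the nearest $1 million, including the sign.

Spending multiplier = 1/(1 − MPC) = 1/(1 − 0.51) = 1/0.49 ≈ 2.041.
Need ΔY = +$90 million, so ΔG = ΔY/k = (+$90 million) × 0.49 ≈ +$44 million.
The government should increase government purchases by $44 million.

+$44 million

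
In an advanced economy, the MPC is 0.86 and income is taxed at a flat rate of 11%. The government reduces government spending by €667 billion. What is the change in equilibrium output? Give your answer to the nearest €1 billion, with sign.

−€2,843 billion

Expenditure multiplier = 1/(1 − c(1−t)) = 1/(1 − 0.86×0.89) = 1/0.2346 ≈ 4.263.
ΔY = k × ΔG = (−€667 billion) / 0.2346 ≈ −€2,843 billion.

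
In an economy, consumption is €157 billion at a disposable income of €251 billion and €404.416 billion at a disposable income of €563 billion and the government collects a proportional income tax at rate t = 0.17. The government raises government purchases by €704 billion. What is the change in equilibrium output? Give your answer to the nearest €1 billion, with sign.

MPC = ΔC/ΔYd = (404.416 − 157)/(563 − 251) = 247.416/312 = 0.793.
Spending multiplier = 1/(1 − c(1−t)) = 1/(1 − 0.793×0.83) = 1/0.34181 ≈ 2.926.
ΔY = k × ΔG = (+€704 billion) / 0.34181 ≈ +€2,060 billion.

+€2,060 billion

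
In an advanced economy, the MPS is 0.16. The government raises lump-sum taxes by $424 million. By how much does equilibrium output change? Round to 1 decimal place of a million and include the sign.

−$2,226.0 million

MPC = 1 − MPS = 1 − 0.16 = 0.84.
A lump-sum tax change of +$424 million shifts disposable income by −$424 million; first-round consumption changes by −c × ΔT = −0.84 × (+$424 million) = −$356.16 million.
Expenditure multiplier = 1/(1 − MPC) = 1/(1 − 0.84) = 1/0.16 = 6.25.
The tax multiplier is −c × k = −5.25, so ΔY = k × (−c·ΔT) = (−$356.16 million) / 0.16 = −$2,226 million.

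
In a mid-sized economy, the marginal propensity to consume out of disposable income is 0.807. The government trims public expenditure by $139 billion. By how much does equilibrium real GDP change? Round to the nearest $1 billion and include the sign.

−$720 billion

Spending multiplier = 1/(1 − MPC) = 1/(1 − 0.807) = 1/0.193 ≈ 5.181.
ΔY = k × ΔG = (−$139 billion) / 0.193 ≈ −$720 billion.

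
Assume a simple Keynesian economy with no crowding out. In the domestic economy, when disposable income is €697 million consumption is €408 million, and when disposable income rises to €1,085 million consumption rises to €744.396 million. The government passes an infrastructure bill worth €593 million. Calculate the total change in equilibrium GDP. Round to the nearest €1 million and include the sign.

MPC = ΔC/ΔYd = (744.396 − 408)/(1,085 − 697) = 336.396/388 = 0.867.
Expenditure multiplier = 1/(1 − MPC) = 1/(1 − 0.867) = 1/0.133 ≈ 7.519.
ΔY = k × ΔG = (+€593 million) / 0.133 ≈ +€4,459 million.

+€4,459 million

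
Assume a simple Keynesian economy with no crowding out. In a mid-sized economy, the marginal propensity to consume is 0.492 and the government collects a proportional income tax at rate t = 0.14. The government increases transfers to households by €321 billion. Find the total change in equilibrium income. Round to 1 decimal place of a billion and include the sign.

The transfer change shifts disposable income by +€321 billion, so first-round consumption changes by c·ΔTR = 0.492 × (+€321 billion) = +€157.932 billion.
Expenditure multiplier = 1/(1 − c(1−t)) = 1/(1 − 0.492×0.86) = 1/0.57688 ≈ 1.733.
The transfer multiplier is c × k ≈ 0.853, so ΔY = k × (c·ΔTR) = (+€157.932 billion) / 0.57688 ≈ +€273.8 billion.

+€273.8 billion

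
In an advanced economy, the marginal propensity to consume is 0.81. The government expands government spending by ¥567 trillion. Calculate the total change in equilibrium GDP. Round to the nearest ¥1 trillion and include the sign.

Spending multiplier = 1/(1 − MPC) = 1/(1 − 0.81) = 1/0.19 ≈ 5.263.
ΔY = k × ΔG = (+¥567 trillion) / 0.19 ≈ +¥2,984 trillion.

+¥2,984 trillion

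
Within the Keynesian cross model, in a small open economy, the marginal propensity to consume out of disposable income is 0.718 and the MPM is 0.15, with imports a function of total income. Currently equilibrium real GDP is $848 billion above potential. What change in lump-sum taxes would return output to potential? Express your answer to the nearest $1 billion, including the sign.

+$510 billion

Spending multiplier = 1/(1 − c + m) = 1/(1 − 0.718 + 0.15) = 1/0.432 ≈ 2.315.
Tax multiplier = −c·k = −0.718/0.432 ≈ −1.662. Need ΔY = −$848 billion, so ΔT = ΔY/(−c·k) = −(−$848 billion) × 0.432 / 0.718 ≈ +$510 billion.
The government should raise lump-sum taxes by $510 billion.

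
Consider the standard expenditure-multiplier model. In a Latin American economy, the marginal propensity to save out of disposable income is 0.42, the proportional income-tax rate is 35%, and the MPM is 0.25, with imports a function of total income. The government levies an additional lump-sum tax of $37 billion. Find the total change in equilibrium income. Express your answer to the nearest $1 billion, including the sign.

−$25 billion

MPC = 1 − MPS = 1 − 0.42 = 0.58.
A lump-sum tax change of +$37 billion shifts disposable income by −$37 billion; first-round consumption changes by −c × ΔT = −0.58 × (+$37 billion) = −$21.46 billion.
Expenditure multiplier = 1/(1 − c(1−t) + m) = 1/(1 − 0.58×0.65 + 0.25) = 1/0.873 ≈ 1.145.
The tax multiplier is −c × k ≈ −0.664, so ΔY = k × (−c·ΔT) = (−$21.46 billion) / 0.873 ≈ −$25 billion.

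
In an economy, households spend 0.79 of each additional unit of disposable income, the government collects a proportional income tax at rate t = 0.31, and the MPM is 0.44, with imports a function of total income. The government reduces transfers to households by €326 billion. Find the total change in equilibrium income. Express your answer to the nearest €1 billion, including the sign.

The transfer change shifts disposable income by −€326 billion, so first-round consumption changes by c·ΔTR = 0.79 × (−€326 billion) = −€257.54 billion.
Expenditure multiplier = 1/(1 − c(1−t) + m) = 1/(1 − 0.79×0.69 + 0.44) = 1/0.8949 ≈ 1.117.
The transfer multiplier is c × k ≈ 0.883, so ΔY = k × (c·ΔTR) = (−€257.54 billion) / 0.8949 ≈ −€288 billion.

−€288 billion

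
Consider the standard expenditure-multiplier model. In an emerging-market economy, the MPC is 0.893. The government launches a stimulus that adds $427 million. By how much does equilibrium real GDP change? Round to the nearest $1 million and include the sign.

+$3,991 million

Spending multiplier = 1/(1 − MPC) = 1/(1 − 0.893) = 1/0.107 ≈ 9.346.
ΔY = k × ΔG = (+$427 million) / 0.107 ≈ +$3,991 million.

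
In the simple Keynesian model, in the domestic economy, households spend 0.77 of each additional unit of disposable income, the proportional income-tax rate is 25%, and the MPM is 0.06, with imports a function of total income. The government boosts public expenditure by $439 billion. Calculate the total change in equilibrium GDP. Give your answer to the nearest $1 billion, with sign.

Spending multiplier = 1/(1 − c(1−t) + m) = 1/(1 − 0.77×0.75 + 0.06) = 1/0.4825 ≈ 2.073.
ΔY = k × ΔG = (+$439 billion) / 0.4825 ≈ +$910 billion.

+$910 billion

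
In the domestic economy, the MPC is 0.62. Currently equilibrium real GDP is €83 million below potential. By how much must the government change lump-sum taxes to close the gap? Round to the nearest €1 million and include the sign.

−€51 million

Spending multiplier = 1/(1 − MPC) = 1/(1 − 0.62) = 1/0.38 ≈ 2.632.
Tax multiplier = −c·k = −0.62/0.38 ≈ −1.632. Need ΔY = +€83 million, so ΔT = ΔY/(−c·k) = −(+€83 million) × 0.38 / 0.62 ≈ −€51 million.
The government should cut lump-sum taxes by €51 million.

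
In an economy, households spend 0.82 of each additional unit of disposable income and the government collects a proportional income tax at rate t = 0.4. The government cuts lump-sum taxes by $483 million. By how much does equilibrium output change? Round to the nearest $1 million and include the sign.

+$780 million

A lump-sum tax change of −$483 million shifts disposable income by +$483 million; first-round consumption changes by −c × ΔT = −0.82 × (−$483 million) = +$396.06 million.
Expenditure multiplier = 1/(1 − c(1−t)) = 1/(1 − 0.82×0.6) = 1/0.508 ≈ 1.969.
The tax multiplier is −c × k ≈ −1.614, so ΔY = k × (−c·ΔT) = (+$396.06 million) / 0.508 ≈ +$780 million.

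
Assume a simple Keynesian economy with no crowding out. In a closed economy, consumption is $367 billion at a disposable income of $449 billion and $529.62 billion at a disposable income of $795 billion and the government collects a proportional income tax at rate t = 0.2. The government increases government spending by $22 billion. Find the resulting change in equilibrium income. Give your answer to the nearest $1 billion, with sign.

+$35 billion

MPC = ΔC/ΔYd = (529.62 − 367)/(795 − 449) = 162.62/346 = 0.47.
Expenditure multiplier = 1/(1 − c(1−t)) = 1/(1 − 0.47×0.8) = 1/0.624 ≈ 1.603.
ΔY = k × ΔG = (+$22 billion) / 0.624 ≈ +$35 billion.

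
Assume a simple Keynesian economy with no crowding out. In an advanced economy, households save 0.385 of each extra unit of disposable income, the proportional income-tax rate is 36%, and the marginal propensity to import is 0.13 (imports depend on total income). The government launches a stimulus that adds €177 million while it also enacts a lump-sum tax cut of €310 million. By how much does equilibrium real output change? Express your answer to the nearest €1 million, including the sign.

MPC = 1 − MPS = 1 − 0.385 = 0.615.
Expenditure multiplier = 1/(1 − c(1−t) + m) = 1/(1 − 0.615×0.64 + 0.13) = 1/0.7364 ≈ 1.358.
ΔG contributes k·ΔG = (+€177 million) / 0.7364 ≈ +€240.4 million.
ΔT of −€310 million changes first-round spending by −c·ΔT = +€190.65 million, contributing k·(−c·ΔT) = (+€190.65 million) / 0.7364 ≈ +€258.9 million.
Net ΔY = k(ΔG − c·ΔT) = (+€367.65 million) / 0.7364 ≈ +€499 million.

+€499 million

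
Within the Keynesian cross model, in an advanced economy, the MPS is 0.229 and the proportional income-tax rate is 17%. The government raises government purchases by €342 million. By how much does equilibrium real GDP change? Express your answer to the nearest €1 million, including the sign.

MPC = 1 − MPS = 1 − 0.229 = 0.771.
Expenditure multiplier = 1/(1 − c(1−t)) = 1/(1 − 0.771×0.83) = 1/0.36007 ≈ 2.777.
ΔY = k × ΔG = (+€342 million) / 0.36007 ≈ +€950 million.

+€950 million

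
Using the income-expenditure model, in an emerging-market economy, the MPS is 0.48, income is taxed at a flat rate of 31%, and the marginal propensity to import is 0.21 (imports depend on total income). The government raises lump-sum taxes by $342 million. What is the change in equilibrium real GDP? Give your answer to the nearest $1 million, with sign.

−$209 million

MPC = 1 − MPS = 1 − 0.48 = 0.52.
A lump-sum tax change of +$342 million shifts disposable income by −$342 million; first-round consumption changes by −c × ΔT = −0.52 × (+$342 million) = −$177.84 million.
Expenditure multiplier = 1/(1 − c(1−t) + m) = 1/(1 − 0.52×0.69 + 0.21) = 1/0.8512 ≈ 1.175.
The tax multiplier is −c × k ≈ −0.611, so ΔY = k × (−c·ΔT) = (−$177.84 million) / 0.8512 ≈ −$209 million.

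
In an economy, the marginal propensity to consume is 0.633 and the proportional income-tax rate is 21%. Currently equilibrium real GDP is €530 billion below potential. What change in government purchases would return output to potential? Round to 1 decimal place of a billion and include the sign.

+€265.0 billion

Spending multiplier = 1/(1 − c(1−t)) = 1/(1 − 0.633×0.79) = 1/0.49993 ≈ 2.
Need ΔY = +€530 billion, so ΔG = ΔY/k = (+€530 billion) × 0.49993 ≈ +€265 billion.
The government should increase government purchases by €265 billion.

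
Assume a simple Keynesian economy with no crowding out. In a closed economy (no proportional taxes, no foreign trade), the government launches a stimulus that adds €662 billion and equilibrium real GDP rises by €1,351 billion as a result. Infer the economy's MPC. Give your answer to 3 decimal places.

Implied spending multiplier k = ΔY/ΔG = 1,351/662 ≈ 2.0408.
Since k = 1/(1 − MPC), MPC = 1 − 1/k = 1 − ΔG/ΔY = 1 − 662/1,351 ≈ 0.510.

0.510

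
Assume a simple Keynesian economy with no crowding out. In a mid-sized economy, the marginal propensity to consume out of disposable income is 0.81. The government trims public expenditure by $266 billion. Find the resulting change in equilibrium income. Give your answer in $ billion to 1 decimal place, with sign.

−$1,400.0 billion

Expenditure multiplier = 1/(1 − MPC) = 1/(1 − 0.81) = 1/0.19 ≈ 5.263.
ΔY = k × ΔG = (−$266 billion) / 0.19 = −$1,400 billion.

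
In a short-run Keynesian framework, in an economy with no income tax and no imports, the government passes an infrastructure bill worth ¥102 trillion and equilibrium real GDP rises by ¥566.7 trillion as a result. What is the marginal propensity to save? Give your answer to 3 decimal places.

0.180

Implied spending multiplier k = ΔY/ΔG = 566.7/102 ≈ 5.5559.
Since k = 1/(1 − MPC), MPC = 1 − 1/k = 1 − ΔG/ΔY = 1 − 102/566.7 ≈ 0.820.
MPS = 1 − MPC = 0.180.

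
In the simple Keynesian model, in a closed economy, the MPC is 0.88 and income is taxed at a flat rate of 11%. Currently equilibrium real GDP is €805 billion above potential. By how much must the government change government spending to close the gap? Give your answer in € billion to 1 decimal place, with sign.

−€174.5 billion

Spending multiplier = 1/(1 − c(1−t)) = 1/(1 − 0.88×0.89) = 1/0.2168 ≈ 4.613.
Need ΔY = −€805 billion, so ΔG = ΔY/k = (−€805 billion) × 0.2168 ≈ −€174.5 billion.
The government should cut government spending by €174.5 billion.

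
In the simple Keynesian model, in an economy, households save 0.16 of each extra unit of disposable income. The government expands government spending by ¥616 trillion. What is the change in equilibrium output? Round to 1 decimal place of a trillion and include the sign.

+¥3,850.0 trillion

MPC = 1 − MPS = 1 − 0.16 = 0.84.
Government-spending multiplier = 1/(1 − MPC) = 1/(1 − 0.84) = 1/0.16 = 6.25.
ΔY = k × ΔG = (+¥616 trillion) / 0.16 = +¥3,850 trillion.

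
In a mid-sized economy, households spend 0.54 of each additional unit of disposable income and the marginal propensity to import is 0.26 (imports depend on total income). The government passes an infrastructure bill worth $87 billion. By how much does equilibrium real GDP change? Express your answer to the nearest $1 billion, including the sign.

Spending multiplier = 1/(1 − c + m) = 1/(1 − 0.54 + 0.26) = 1/0.72 ≈ 1.389.
ΔY = k × ΔG = (+$87 billion) / 0.72 ≈ +$121 billion.

+$121 billion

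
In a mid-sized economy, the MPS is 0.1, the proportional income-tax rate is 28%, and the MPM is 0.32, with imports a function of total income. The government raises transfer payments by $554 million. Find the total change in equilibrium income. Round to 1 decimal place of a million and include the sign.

MPC = 1 − MPS = 1 − 0.1 = 0.9.
The transfer change shifts disposable income by +$554 million, so first-round consumption changes by c·ΔTR = 0.9 × (+$554 million) = +$498.6 million.
Expenditure multiplier = 1/(1 − c(1−t) + m) = 1/(1 − 0.9×0.72 + 0.32) = 1/0.672 ≈ 1.488.
The transfer multiplier is c × k ≈ 1.339, so ΔY = k × (c·ΔTR) = (+$498.6 million) / 0.672 ≈ +$742 million.

+$742.0 million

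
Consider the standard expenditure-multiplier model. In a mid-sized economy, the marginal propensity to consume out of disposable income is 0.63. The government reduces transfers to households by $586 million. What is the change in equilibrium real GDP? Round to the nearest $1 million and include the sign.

−$998 million

The transfer change shifts disposable income by −$586 million, so first-round consumption changes by c·ΔTR = 0.63 × (−$586 million) = −$369.18 million.
Expenditure multiplier = 1/(1 − MPC) = 1/(1 − 0.63) = 1/0.37 ≈ 2.703.
The transfer multiplier is c × k ≈ 1.703, so ΔY = k × (c·ΔTR) = (−$369.18 million) / 0.37 ≈ −$998 million.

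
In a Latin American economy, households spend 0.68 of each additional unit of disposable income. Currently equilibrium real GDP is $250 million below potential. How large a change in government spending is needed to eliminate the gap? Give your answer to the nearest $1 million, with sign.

+$80 million

Spending multiplier = 1/(1 − MPC) = 1/(1 − 0.68) = 1/0.32 = 3.125.
Need ΔY = +$250 million, so ΔG = ΔY/k = (+$250 million) × 0.32 = +$80 million.
The government should increase government spending by $80 million.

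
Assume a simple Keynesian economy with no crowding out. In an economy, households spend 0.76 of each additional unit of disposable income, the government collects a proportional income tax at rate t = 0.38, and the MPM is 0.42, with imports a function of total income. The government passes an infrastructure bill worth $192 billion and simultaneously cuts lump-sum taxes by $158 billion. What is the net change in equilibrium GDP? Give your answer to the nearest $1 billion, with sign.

Expenditure multiplier = 1/(1 − c(1−t) + m) = 1/(1 − 0.76×0.62 + 0.42) = 1/0.9488 ≈ 1.054.
ΔG contributes k·ΔG = (+$192 billion) / 0.9488 ≈ +$202.4 billion.
ΔT of −$158 billion changes first-round spending by −c·ΔT = +$120.08 billion, contributing k·(−c·ΔT) = (+$120.08 billion) / 0.9488 ≈ +$126.6 billion.
Net ΔY = k(ΔG − c·ΔT) = (+$312.08 billion) / 0.9488 ≈ +$329 billion.

+$329 billion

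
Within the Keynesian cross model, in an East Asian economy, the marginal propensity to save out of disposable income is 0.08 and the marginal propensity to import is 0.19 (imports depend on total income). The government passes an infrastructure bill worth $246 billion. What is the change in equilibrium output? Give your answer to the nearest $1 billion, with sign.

+$911 billion

MPC = 1 − MPS = 1 − 0.08 = 0.92.
Government-spending multiplier = 1/(1 − c + m) = 1/(1 − 0.92 + 0.19) = 1/0.27 ≈ 3.704.
ΔY = k × ΔG = (+$246 billion) / 0.27 ≈ +$911 billion.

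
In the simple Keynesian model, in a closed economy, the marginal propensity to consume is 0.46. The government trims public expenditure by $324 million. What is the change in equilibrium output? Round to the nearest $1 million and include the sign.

−$600 million

Government-spending multiplier = 1/(1 − MPC) = 1/(1 − 0.46) = 1/0.54 ≈ 1.852.
ΔY = k × ΔG = (−$324 million) / 0.54 = −$600 million.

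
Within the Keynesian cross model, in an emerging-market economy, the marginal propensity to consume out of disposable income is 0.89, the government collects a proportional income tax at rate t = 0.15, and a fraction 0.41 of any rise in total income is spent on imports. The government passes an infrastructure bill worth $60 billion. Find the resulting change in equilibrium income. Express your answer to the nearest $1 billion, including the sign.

+$92 billion

Expenditure multiplier = 1/(1 − c(1−t) + m) = 1/(1 − 0.89×0.85 + 0.41) = 1/0.6535 ≈ 1.53.
ΔY = k × ΔG = (+$60 billion) / 0.6535 ≈ +$92 billion.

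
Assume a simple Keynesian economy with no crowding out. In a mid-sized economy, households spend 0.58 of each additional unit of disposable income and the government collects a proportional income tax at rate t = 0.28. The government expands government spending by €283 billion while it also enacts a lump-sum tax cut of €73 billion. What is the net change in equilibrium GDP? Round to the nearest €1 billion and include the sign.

Expenditure multiplier = 1/(1 − c(1−t)) = 1/(1 − 0.58×0.72) = 1/0.5824 ≈ 1.717.
ΔG contributes k·ΔG = (+€283 billion) / 0.5824 ≈ +€485.9 billion.
ΔT of −€73 billion changes first-round spending by −c·ΔT = +€42.34 billion, contributing k·(−c·ΔT) = (+€42.34 billion) / 0.5824 ≈ +€72.7 billion.
Net ΔY = k(ΔG − c·ΔT) = (+€325.34 billion) / 0.5824 ≈ +€559 billion.

+€559 billion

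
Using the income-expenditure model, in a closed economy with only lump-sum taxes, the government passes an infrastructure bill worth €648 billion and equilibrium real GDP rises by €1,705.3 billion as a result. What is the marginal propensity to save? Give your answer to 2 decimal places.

Implied spending multiplier k = ΔY/ΔG = 1,705.3/648 ≈ 2.6316.
Since k = 1/(1 − MPC), MPC = 1 − 1/k = 1 − ΔG/ΔY = 1 − 648/1,705.3 ≈ 0.62.
MPS = 1 − MPC = 0.38.

0.38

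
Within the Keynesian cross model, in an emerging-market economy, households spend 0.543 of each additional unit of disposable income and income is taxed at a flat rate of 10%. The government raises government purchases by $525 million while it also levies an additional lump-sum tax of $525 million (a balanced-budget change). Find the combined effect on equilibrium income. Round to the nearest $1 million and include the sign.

Expenditure multiplier = 1/(1 − c(1−t)) = 1/(1 − 0.543×0.9) = 1/0.5113 ≈ 1.956.
ΔG contributes k·ΔG = (+$525 million) / 0.5113 ≈ +$1,026.8 million.
ΔT of +$525 million changes first-round spending by −c·ΔT = −$285.075 million, contributing k·(−c·ΔT) = (−$285.075 million) / 0.5113 ≈ −$557.5 million.
Net ΔY = k(ΔG − c·ΔT) = (+$239.925 million) / 0.5113 ≈ +$469 million.

+$469 million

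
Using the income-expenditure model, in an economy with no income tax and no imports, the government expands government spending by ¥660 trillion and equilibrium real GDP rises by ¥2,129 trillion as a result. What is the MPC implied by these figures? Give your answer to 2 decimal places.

0.69

Implied spending multiplier k = ΔY/ΔG = 2,129/660 ≈ 3.2258.
Since k = 1/(1 − MPC), MPC = 1 − 1/k = 1 − ΔG/ΔY = 1 − 660/2,129 ≈ 0.69.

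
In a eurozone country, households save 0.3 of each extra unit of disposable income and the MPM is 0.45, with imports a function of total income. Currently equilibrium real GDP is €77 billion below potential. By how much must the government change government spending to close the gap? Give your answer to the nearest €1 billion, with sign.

+€58 billion

MPC = 1 − MPS = 1 − 0.3 = 0.7.
Spending multiplier = 1/(1 − c + m) = 1/(1 − 0.7 + 0.45) = 1/0.75 ≈ 1.333.
Need ΔY = +€77 billion, so ΔG = ΔY/k = (+€77 billion) × 0.75 ≈ +€58 billion.
The government should increase government spending by €58 billion.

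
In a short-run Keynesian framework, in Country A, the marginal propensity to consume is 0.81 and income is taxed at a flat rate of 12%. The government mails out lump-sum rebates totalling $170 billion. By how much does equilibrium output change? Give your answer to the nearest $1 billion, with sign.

+$479 billion

A lump-sum tax change of −$170 billion shifts disposable income by +$170 billion; first-round consumption changes by −c × ΔT = −0.81 × (−$170 billion) = +$137.7 billion.
Expenditure multiplier = 1/(1 − c(1−t)) = 1/(1 − 0.81×0.88) = 1/0.2872 ≈ 3.482.
The tax multiplier is −c × k ≈ −2.82, so ΔY = k × (−c·ΔT) = (+$137.7 billion) / 0.2872 ≈ +$479 billion.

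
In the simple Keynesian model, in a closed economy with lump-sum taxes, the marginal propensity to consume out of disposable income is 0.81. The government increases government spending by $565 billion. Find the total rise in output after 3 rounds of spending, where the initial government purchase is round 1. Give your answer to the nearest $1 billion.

Round 1 adds ΔG = $565 billion; each later round is MPC = 0.81 times the previous.
After 3 rounds: 565 + 457.65 + 370.6965 = ΔG·(1 − c^3)/(1 − c) = 565 × (1 − 0.531441)/0.19 ≈ $1,393 billion.

$1,393 billion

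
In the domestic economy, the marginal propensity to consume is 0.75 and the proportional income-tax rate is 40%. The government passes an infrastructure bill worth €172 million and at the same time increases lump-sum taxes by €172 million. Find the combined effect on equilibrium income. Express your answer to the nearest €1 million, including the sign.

Expenditure multiplier = 1/(1 − c(1−t)) = 1/(1 − 0.75×0.6) = 1/0.55 ≈ 1.818.
ΔG contributes k·ΔG = (+€172 million) / 0.55 ≈ +€312.7 million.
ΔT of +€172 million changes first-round spending by −c·ΔT = −€129 million, contributing k·(−c·ΔT) = (−€129 million) / 0.55 ≈ −€234.5 million.
Net ΔY = k(ΔG − c·ΔT) = (+€43 million) / 0.55 ≈ +€78 million.

+€78 million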